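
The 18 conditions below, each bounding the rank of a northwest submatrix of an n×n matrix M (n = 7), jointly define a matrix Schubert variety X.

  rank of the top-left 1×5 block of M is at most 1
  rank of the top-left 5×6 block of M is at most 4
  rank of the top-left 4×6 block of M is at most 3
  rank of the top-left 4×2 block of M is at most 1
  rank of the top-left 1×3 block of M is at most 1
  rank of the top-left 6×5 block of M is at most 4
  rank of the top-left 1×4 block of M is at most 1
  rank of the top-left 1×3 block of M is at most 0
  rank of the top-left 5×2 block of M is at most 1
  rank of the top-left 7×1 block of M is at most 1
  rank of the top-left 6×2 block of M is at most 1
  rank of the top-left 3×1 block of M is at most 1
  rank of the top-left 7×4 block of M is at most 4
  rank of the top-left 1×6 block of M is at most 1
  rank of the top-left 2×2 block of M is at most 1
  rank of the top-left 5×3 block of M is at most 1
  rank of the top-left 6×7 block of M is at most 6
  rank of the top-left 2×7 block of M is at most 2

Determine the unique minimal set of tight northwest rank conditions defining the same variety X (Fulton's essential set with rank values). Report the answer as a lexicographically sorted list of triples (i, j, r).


Reconstructing r_w from the 18 given conditions:

  row 1: 0 0 0 1 1 1 1
  row 2: 1 1 1 2 2 2 2
  row 3: 1 1 1 2 3 3 3
  row 4: 1 1 1 2 3 3 4
  row 5: 1 1 1 2 3 4 5
  row 6: 1 1 2 3 4 5 6
  row 7: 1 2 3 4 5 6 7

reading off 1-entries of Δ²R: w = (4, 1, 5, 7, 6, 3, 2).

Fulton essential set (4 of the 11 Rothe cells):

[(1, 3, 0), (4, 6, 3), (5, 3, 1), (6, 2, 1)]


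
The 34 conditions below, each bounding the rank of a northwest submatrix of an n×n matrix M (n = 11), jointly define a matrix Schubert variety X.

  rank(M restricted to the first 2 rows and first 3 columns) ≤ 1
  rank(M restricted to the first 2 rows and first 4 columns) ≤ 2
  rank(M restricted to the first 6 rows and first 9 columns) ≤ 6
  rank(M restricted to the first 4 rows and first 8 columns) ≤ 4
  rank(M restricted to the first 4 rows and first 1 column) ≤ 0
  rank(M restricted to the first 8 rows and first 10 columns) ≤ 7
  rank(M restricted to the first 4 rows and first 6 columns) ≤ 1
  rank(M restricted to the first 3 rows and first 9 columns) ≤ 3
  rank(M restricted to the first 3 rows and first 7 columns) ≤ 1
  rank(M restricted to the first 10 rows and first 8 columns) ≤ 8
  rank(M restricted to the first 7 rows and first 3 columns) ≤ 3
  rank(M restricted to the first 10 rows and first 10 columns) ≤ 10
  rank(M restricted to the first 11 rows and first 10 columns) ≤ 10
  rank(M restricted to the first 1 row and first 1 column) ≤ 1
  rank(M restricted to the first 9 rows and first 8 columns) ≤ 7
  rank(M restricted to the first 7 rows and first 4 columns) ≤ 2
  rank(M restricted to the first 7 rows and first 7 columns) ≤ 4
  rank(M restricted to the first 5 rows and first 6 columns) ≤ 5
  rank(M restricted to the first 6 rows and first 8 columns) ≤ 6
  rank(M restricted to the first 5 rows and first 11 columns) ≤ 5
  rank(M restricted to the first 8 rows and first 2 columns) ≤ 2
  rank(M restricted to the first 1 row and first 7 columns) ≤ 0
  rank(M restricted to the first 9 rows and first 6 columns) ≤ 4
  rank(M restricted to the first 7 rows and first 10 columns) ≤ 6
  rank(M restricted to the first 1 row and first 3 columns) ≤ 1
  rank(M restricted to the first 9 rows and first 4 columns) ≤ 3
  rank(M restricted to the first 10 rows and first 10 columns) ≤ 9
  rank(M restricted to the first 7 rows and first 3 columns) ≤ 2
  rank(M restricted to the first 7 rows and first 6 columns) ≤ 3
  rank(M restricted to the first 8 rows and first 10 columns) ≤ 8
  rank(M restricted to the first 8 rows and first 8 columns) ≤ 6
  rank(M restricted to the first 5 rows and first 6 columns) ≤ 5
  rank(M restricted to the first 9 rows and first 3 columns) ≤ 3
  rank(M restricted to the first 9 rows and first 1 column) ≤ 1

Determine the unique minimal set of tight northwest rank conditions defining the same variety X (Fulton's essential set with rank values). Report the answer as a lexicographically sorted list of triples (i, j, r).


Recovering R(i,j) via the rank-extension bound from the 34 conditions:

  i=1: 0  0  0  0  0  0  0  1  1  1  1
  i=2: 0  1  1  1  1  1  1  2  2  2  2
  i=3: 0  1  1  1  1  1  1  2  3  3  3
  i=4: 0  1  1  1  1  1  2  3  4  4  4
  i=5: 1  2  2  2  2  2  3  4  5  5  5
  i=6: 1  2  2  2  3  3  4  5  6  6  6
  i=7: 1  2  2  2  3  3  4  5  6  6  7
  i=8: 1  2  3  3  4  4  5  6  7  7  8
  i=9: 1  2  3  3  4  4  5  6  7  8  9
  i=10: 1  2  3  4  5  5  6  7  8  9  10
  i=11: 1  2  3  4  5  6  7  8  9  10  11

hence w(1..11) = (8, 2, 9, 7, 1, 5, 11, 3, 10, 4, 6).

|D(w)|=27, |Ess(w)|=9:

[(1, 7, 0), (3, 7, 1), (4, 1, 0), (4, 6, 1), (7, 4, 2), (7, 6, 3), (7, 10, 6), (9, 4, 3), (9, 6, 4)]


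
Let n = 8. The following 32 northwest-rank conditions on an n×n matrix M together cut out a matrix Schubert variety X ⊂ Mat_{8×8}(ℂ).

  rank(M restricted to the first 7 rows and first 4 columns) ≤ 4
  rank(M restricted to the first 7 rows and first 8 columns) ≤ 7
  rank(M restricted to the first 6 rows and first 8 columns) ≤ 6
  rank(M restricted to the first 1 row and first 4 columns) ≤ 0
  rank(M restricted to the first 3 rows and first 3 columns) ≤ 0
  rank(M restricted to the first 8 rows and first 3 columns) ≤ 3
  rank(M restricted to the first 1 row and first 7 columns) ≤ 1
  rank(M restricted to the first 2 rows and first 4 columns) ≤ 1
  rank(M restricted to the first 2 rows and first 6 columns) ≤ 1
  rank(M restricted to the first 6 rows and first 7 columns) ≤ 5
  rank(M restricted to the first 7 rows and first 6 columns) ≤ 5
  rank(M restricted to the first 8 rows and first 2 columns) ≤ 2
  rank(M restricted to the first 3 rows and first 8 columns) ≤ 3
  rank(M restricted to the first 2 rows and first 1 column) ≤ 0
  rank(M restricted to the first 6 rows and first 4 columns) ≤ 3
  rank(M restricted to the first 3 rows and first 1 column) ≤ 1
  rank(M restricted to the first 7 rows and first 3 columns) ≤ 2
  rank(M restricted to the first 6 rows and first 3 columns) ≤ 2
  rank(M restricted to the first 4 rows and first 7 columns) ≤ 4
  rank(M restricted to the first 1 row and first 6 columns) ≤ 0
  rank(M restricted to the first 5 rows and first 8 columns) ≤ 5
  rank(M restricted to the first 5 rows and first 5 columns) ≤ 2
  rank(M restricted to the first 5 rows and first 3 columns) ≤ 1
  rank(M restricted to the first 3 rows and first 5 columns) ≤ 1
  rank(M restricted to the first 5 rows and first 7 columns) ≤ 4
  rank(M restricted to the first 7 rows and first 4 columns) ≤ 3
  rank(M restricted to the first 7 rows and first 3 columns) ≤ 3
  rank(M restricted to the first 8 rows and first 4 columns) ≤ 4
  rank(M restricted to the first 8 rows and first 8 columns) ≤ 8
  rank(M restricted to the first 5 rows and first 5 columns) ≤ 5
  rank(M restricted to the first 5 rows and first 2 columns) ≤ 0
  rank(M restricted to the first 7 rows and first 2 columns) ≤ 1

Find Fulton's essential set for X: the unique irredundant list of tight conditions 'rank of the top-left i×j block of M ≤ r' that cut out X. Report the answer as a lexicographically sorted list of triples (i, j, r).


The tightest implied rank at each (i,j), from the 32 conditions:

  0  0  0  0  0  0  1  1
  0  0  0  1  1  1  2  2
  0  0  0  1  1  2  3  3
  0  0  1  2  2  3  4  4
  0  0  1  2  2  3  4  5
  1  1  2  3  3  4  5  6
  1  1  2  3  4  5  6  7
  1  2  3  4  5  6  7  8

reading off 1-entries of Δ²R: w = (7, 4, 6, 3, 8, 1, 5, 2).

|D(w)|=19, |Ess(w)|=6:

[(1, 6, 0), (3, 3, 0), (3, 5, 1), (5, 2, 0), (5, 5, 2), (7, 2, 1)]


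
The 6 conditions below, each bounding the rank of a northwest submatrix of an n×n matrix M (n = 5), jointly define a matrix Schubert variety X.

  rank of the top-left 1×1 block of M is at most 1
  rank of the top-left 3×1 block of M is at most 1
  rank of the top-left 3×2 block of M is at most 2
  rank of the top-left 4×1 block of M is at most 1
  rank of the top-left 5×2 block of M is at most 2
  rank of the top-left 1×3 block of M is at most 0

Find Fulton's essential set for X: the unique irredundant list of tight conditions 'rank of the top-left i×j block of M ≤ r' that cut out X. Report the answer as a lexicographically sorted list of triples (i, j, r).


The tightest implied rank at each (i,j), from the 6 conditions:

  row 1: 0  0  0  1  1
  row 2: 1  1  1  2  2
  row 3: 1  2  2  3  3
  row 4: 1  2  3  4  4
  row 5: 1  2  3  4  5

reading off 1-entries of Δ²R: w = (4, 1, 2, 3, 5).

|D(w)|=3, |Ess(w)|=1:

[(1, 3, 0)]


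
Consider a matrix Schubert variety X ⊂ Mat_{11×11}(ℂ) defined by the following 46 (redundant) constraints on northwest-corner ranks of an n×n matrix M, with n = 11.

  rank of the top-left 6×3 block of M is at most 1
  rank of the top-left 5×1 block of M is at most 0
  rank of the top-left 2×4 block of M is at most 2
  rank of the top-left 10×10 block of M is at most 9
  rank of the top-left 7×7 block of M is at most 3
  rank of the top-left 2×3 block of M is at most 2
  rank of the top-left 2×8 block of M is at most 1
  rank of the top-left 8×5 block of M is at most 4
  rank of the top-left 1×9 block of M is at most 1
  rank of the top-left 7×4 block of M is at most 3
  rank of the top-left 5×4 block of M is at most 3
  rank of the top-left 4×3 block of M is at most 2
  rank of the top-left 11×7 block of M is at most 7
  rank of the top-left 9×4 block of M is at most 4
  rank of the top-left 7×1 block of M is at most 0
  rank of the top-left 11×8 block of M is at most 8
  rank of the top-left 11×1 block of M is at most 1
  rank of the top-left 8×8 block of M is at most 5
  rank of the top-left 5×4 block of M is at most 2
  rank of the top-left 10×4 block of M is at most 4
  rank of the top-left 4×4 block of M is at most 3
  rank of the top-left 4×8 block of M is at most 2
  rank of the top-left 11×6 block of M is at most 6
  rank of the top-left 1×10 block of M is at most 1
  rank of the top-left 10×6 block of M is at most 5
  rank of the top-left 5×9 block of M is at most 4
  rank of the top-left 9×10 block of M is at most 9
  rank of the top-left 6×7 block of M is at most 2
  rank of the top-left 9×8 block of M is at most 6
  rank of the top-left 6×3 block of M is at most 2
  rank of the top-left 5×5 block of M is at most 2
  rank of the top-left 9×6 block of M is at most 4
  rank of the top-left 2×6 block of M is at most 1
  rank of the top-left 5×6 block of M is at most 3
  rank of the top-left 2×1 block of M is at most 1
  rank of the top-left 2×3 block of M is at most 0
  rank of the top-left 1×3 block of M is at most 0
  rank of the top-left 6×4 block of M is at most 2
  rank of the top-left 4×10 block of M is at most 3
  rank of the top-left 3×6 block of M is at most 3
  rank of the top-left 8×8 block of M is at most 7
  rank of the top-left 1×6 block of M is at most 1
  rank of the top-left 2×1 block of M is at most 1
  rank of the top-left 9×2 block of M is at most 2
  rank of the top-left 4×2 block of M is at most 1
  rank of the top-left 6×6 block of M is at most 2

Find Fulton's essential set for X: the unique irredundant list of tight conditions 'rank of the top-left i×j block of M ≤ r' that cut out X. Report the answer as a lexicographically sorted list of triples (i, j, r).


Rank table r_w(11×11) implied by the 46 constraints:

  0  0  0  1  1  1  1  1  1  1  1
  0  0  0  1  1  1  1  1  2  2  2
  0  1  1  2  2  2  2  2  3  3  3
  0  1  1  2  2  2  2  2  3  3  4
  0  1  1  2  2  2  2  3  4  4  5
  0  1  1  2  2  2  2  3  4  5  6
  0  1  2  3  3  3  3  4  5  6  7
  1  2  3  4  4  4  4  5  6  7  8
  1  2  3  4  4  4  5  6  7  8  9
  1  2  3  4  5  5  6  7  8  9  10
  1  2  3  4  5  6  7  8  9  10  11

so w = (4, 9, 2, 11, 8, 10, 3, 1, 7, 5, 6).

Rothe diagram D(w) (31 cells), 8 SE-corners (essential conditions):

[(2, 3, 0), (2, 8, 1), (4, 8, 2), (4, 10, 3), (6, 3, 1), (6, 7, 2), (7, 1, 0), (9, 6, 4)]


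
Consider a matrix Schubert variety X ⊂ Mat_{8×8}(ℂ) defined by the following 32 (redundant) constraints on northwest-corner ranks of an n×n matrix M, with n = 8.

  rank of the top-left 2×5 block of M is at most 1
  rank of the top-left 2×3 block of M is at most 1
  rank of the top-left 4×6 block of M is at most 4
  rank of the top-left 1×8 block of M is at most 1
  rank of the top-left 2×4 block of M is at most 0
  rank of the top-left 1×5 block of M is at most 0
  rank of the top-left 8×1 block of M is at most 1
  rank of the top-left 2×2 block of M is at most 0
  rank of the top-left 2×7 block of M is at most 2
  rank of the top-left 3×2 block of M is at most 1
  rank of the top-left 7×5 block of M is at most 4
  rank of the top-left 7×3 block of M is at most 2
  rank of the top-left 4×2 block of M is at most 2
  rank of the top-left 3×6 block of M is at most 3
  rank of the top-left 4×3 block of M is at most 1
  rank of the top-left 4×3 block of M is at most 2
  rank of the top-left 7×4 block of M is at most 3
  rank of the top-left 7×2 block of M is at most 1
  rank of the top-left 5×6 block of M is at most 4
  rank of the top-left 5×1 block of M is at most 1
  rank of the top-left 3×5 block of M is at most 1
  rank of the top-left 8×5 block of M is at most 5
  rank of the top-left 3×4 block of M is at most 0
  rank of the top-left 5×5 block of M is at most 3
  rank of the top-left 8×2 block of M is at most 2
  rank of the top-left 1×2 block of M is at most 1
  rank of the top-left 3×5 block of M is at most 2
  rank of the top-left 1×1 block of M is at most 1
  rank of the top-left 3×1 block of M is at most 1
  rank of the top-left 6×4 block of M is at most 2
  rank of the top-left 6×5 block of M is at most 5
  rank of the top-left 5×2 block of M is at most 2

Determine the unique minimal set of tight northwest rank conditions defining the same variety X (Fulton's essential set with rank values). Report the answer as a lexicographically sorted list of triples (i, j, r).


Rank table r_w(8×8) implied by the 32 constraints:

  row 1: 0 0 0 0 0 1 1 1
  row 2: 0 0 0 0 1 2 2 2
  row 3: 0 0 0 0 1 2 3 3
  row 4: 1 1 1 1 2 3 4 4
  row 5: 1 1 2 2 3 4 5 5
  row 6: 1 1 2 2 3 4 5 6
  row 7: 1 1 2 3 4 5 6 7
  row 8: 1 2 3 4 5 6 7 8

reading off 1-entries of Δ²R: w = (6, 5, 7, 1, 3, 8, 4, 2).

D(w) has 17 cells with 4 SE-corners; essential set:

[(1, 5, 0), (3, 4, 0), (6, 4, 2), (7, 2, 1)]


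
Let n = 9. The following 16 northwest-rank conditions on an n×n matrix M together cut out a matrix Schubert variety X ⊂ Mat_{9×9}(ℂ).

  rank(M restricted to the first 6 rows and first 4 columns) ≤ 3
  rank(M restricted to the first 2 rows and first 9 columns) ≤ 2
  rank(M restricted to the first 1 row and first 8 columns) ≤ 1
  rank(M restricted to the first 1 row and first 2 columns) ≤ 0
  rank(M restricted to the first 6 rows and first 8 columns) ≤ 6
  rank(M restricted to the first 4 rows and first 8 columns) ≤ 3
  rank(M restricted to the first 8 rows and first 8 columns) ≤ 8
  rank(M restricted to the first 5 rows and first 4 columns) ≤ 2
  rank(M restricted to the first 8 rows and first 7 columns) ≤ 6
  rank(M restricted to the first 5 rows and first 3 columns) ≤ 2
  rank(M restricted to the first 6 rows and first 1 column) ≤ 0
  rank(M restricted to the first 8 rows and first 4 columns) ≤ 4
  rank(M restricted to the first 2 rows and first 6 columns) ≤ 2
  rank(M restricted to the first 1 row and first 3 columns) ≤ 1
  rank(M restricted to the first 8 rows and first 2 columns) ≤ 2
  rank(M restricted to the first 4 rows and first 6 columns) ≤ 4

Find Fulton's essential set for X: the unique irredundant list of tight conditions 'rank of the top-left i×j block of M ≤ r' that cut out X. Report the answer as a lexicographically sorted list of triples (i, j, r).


Recovering R(i,j) via the rank-extension bound from the 16 conditions:

  R[1]: 0 | 0 | 1 | 1 | 1 | 1 | 1 | 1 | 1
  R[2]: 0 | 1 | 2 | 2 | 2 | 2 | 2 | 2 | 2
  R[3]: 0 | 1 | 2 | 2 | 3 | 3 | 3 | 3 | 3
  R[4]: 0 | 1 | 2 | 2 | 3 | 3 | 3 | 3 | 4
  R[5]: 0 | 1 | 2 | 2 | 3 | 4 | 4 | 4 | 5
  R[6]: 0 | 1 | 2 | 3 | 4 | 5 | 5 | 5 | 6
  R[7]: 1 | 2 | 3 | 4 | 5 | 6 | 6 | 6 | 7
  R[8]: 1 | 2 | 3 | 4 | 5 | 6 | 6 | 7 | 8
  R[9]: 1 | 2 | 3 | 4 | 5 | 6 | 7 | 8 | 9

so w = (3, 2, 5, 9, 6, 4, 1, 8, 7).

Fulton essential set (5 of the 14 Rothe cells):

[(1, 2, 0), (4, 8, 3), (5, 4, 2), (6, 1, 0), (8, 7, 6)]


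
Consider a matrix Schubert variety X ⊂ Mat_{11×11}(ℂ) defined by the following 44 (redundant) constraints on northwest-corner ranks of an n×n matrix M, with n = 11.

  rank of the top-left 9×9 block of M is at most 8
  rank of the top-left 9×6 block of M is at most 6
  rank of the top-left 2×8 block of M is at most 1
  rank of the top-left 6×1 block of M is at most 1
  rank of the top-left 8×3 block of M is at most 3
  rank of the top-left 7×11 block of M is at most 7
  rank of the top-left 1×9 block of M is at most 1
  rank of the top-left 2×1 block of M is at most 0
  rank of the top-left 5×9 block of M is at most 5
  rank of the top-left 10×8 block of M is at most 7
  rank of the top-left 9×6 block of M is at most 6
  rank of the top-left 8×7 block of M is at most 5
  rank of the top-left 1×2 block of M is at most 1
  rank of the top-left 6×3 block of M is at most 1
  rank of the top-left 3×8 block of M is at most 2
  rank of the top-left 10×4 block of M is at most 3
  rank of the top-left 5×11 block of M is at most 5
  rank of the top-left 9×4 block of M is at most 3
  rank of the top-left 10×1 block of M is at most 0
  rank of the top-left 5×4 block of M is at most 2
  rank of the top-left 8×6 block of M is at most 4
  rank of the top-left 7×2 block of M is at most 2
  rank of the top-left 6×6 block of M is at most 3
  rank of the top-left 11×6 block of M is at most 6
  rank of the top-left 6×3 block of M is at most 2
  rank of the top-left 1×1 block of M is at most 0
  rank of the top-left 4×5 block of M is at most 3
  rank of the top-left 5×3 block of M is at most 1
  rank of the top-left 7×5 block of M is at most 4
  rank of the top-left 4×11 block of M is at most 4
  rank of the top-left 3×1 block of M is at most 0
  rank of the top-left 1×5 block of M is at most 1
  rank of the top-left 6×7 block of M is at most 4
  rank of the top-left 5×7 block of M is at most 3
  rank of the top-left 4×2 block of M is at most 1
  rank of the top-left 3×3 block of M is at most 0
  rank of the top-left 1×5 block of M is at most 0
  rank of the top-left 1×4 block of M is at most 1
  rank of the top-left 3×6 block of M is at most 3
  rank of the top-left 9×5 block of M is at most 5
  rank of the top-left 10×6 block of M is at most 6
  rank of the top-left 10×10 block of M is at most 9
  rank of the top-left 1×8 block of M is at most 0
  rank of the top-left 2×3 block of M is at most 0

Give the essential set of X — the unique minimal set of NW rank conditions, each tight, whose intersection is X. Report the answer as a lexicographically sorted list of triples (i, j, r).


The tightest implied rank at each (i,j), from the 44 conditions:

  row 1: 0  0  0  0  0  0  0  0  1  1  1
  row 2: 0  0  0  1  1  1  1  1  2  2  2
  row 3: 0  0  0  1  2  2  2  2  3  3  3
  row 4: 0  1  1  2  3  3  3  3  4  4  4
  row 5: 0  1  1  2  3  3  3  4  5  5  5
  row 6: 0  1  1  2  3  3  4  5  6  6  6
  row 7: 0  1  2  3  4  4  5  6  7  7  7
  row 8: 0  1  2  3  4  4  5  6  7  8  8
  row 9: 0  1  2  3  4  5  6  7  8  9  9
  row 10: 0  1  2  3  4  5  6  7  8  9  10
  row 11: 1  2  3  4  5  6  7  8  9  10  11

reading off 1-entries of Δ²R: w = (9, 4, 5, 2, 8, 7, 3, 10, 6, 11, 1).

7 SE-corners of the 27-cell Rothe diagram give Ess(w):

[(1, 8, 0), (3, 3, 0), (5, 7, 3), (6, 3, 1), (6, 6, 3), (8, 6, 4), (10, 1, 0)]


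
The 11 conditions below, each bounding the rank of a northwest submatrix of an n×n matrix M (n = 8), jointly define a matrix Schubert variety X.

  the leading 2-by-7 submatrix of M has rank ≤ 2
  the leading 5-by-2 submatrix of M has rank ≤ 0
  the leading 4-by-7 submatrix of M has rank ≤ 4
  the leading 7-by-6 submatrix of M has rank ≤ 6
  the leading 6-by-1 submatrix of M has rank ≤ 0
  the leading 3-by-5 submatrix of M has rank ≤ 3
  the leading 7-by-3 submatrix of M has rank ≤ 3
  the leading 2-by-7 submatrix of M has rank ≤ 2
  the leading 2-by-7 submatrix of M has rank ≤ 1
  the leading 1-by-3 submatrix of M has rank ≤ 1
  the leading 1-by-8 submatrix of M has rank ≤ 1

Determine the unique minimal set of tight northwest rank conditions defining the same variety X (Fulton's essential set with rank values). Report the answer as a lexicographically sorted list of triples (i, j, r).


Rank table r_w(8×8) implied by the 11 constraints:

  R[1]: 0, 0, 1, 1, 1, 1, 1, 1
  R[2]: 0, 0, 1, 1, 1, 1, 1, 2
  R[3]: 0, 0, 1, 2, 2, 2, 2, 3
  R[4]: 0, 0, 1, 2, 3, 3, 3, 4
  R[5]: 0, 0, 1, 2, 3, 4, 4, 5
  R[6]: 0, 1, 2, 3, 4, 5, 5, 6
  R[7]: 1, 2, 3, 4, 5, 6, 6, 7
  R[8]: 1, 2, 3, 4, 5, 6, 7, 8

hence w(1..8) = (3, 8, 4, 5, 6, 2, 1, 7).

ℓ(w)=15; the 3 essential cells (i,j,r):

[(2, 7, 1), (5, 2, 0), (6, 1, 0)]


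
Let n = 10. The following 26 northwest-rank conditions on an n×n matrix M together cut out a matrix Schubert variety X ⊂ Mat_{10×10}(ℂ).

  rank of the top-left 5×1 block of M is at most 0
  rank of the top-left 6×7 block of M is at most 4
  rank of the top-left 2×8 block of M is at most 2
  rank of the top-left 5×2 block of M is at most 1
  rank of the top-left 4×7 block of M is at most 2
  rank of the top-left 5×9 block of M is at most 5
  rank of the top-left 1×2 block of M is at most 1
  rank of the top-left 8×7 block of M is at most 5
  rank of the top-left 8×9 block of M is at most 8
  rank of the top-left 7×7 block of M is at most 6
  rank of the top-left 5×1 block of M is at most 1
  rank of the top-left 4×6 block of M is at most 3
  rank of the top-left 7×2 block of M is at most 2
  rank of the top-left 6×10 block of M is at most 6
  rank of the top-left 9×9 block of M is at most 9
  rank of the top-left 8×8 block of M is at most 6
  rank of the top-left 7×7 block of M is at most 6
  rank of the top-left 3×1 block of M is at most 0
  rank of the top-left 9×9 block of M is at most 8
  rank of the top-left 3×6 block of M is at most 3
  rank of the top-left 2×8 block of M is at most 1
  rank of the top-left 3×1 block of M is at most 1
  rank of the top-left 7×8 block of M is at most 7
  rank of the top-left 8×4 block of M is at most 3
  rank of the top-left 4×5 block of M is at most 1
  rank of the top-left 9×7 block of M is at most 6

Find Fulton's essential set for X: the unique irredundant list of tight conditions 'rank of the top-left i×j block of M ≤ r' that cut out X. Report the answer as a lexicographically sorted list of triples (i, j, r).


The tightest implied rank at each (i,j), from the 26 conditions:

  i=1: 0  1  1  1  1  1  1  1  1  1
  i=2: 0  1  1  1  1  1  1  1  2  2
  i=3: 0  1  1  1  1  2  2  2  3  3
  i=4: 0  1  1  1  1  2  2  3  4  4
  i=5: 0  1  2  2  2  3  3  4  5  5
  i=6: 1  2  3  3  3  4  4  5  6  6
  i=7: 1  2  3  3  4  5  5  6  7  7
  i=8: 1  2  3  3  4  5  5  6  7  8
  i=9: 1  2  3  4  5  6  6  7  8  9
  i=10: 1  2  3  4  5  6  7  8  9  10

the unique w with this rank table is (2, 9, 6, 8, 3, 1, 5, 10, 4, 7).

Rothe diagram D(w) (21 cells), 6 SE-corners (essential conditions):

[(2, 8, 1), (4, 5, 1), (4, 7, 2), (5, 1, 0), (8, 4, 3), (8, 7, 5)]


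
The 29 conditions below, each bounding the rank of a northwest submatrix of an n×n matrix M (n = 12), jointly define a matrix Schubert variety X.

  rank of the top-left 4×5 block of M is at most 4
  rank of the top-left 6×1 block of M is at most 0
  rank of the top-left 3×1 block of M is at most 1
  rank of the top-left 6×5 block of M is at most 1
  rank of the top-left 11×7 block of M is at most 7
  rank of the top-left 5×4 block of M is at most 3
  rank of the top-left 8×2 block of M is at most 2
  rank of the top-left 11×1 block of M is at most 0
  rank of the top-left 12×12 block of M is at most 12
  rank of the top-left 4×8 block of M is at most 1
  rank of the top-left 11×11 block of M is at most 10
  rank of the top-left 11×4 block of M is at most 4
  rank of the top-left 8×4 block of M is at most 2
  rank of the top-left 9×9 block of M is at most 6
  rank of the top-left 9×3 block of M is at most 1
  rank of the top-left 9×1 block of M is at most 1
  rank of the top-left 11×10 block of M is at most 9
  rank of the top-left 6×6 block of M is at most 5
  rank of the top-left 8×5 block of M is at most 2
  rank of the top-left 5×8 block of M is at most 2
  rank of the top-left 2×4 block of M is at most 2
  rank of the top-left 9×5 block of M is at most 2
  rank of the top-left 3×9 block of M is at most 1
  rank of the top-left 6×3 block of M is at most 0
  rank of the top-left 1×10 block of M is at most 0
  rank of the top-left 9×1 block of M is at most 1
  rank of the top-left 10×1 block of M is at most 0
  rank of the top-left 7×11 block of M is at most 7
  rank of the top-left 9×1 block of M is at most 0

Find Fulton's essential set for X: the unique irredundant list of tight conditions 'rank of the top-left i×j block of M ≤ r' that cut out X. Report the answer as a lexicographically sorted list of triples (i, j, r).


Rank table r_w(12×12) implied by the 29 constraints:

  0  0  0  0  0  0  0  0  0  0  1  1
  0  0  0  1  1  1  1  1  1  1  2  2
  0  0  0  1  1  1  1  1  1  2  3  3
  0  0  0  1  1  1  1  1  2  3  4  4
  0  0  0  1  1  2  2  2  3  4  5  5
  0  0  0  1  1  2  3  3  4  5  6  6
  0  1  1  2  2  3  4  4  5  6  7  7
  0  1  1  2  2  3  4  5  6  7  8  8
  0  1  1  2  2  3  4  5  6  7  8  9
  0  1  2  3  3  4  5  6  7  8  9  10
  0  1  2  3  4  5  6  7  8  9  10  11
  1  2  3  4  5  6  7  8  9  10  11  12

so w = (11, 4, 10, 9, 6, 7, 2, 8, 12, 3, 5, 1).

ℓ(w)=45; the 8 essential cells (i,j,r):

[(1, 10, 0), (3, 9, 1), (4, 8, 1), (6, 3, 0), (6, 5, 1), (9, 3, 1), (9, 5, 2), (11, 1, 0)]


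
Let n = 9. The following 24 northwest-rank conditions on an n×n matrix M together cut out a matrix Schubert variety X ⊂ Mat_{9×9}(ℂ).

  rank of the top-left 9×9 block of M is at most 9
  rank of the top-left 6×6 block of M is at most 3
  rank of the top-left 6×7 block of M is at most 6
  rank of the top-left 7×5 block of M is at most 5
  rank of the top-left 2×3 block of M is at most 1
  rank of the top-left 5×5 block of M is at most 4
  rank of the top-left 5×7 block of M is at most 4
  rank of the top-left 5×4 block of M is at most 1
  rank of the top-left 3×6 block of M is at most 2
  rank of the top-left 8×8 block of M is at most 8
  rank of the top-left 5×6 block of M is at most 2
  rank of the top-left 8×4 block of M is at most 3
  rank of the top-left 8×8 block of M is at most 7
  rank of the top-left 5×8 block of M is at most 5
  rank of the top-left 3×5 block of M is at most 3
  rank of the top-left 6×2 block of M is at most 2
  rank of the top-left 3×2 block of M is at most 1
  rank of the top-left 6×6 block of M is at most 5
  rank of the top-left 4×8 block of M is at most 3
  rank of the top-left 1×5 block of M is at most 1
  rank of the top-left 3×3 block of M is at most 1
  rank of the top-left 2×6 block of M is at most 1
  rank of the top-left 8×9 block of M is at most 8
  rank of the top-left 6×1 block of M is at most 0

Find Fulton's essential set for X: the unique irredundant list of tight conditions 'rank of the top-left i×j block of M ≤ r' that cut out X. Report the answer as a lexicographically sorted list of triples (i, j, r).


Recovering R(i,j) via the rank-extension bound from the 24 conditions:

  i=1: 0  1  1  1  1  1  1  1  1
  i=2: 0  1  1  1  1  1  2  2  2
  i=3: 0  1  1  1  2  2  3  3  3
  i=4: 0  1  1  1  2  2  3  3  4
  i=5: 0  1  1  1  2  2  3  4  5
  i=6: 0  1  2  2  3  3  4  5  6
  i=7: 1  2  3  3  4  4  5  6  7
  i=8: 1  2  3  3  4  5  6  7  8
  i=9: 1  2  3  4  5  6  7  8  9

so w = (2, 7, 5, 9, 8, 3, 1, 6, 4).

Fulton essential set (6 of the 20 Rothe cells):

[(2, 6, 1), (4, 8, 3), (5, 4, 1), (5, 6, 2), (6, 1, 0), (8, 4, 3)]


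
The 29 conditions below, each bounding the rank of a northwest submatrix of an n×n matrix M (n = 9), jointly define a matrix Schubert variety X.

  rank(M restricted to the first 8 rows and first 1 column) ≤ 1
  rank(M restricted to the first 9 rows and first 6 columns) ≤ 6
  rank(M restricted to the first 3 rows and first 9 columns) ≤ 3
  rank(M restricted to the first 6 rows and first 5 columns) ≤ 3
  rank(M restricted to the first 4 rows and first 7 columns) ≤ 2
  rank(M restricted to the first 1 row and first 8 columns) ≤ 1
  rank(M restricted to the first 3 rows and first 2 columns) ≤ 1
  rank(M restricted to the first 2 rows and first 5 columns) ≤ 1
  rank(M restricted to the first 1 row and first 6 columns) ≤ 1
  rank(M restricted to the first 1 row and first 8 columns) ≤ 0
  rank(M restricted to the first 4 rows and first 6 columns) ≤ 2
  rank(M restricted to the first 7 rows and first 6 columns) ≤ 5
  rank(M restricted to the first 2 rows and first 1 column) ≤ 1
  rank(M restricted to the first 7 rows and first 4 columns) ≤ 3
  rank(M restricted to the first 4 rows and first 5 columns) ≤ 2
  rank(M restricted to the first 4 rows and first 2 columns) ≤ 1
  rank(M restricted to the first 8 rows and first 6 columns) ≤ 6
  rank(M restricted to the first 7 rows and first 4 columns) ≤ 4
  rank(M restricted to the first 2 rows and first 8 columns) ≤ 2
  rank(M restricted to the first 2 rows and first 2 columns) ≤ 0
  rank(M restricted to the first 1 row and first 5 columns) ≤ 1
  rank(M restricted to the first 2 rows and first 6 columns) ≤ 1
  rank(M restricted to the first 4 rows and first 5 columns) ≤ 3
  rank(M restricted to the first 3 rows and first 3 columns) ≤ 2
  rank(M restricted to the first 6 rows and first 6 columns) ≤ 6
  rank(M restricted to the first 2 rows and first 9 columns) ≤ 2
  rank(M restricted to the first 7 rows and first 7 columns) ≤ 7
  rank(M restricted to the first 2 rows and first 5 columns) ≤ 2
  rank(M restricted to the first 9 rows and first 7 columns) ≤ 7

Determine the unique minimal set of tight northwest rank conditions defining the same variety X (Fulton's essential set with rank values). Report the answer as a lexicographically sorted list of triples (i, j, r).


Reconstructing r_w from the 29 given conditions:

  i=1: 0 | 0 | 0 | 0 | 0 | 0 | 0 | 0 | 1
  i=2: 0 | 0 | 1 | 1 | 1 | 1 | 1 | 1 | 2
  i=3: 1 | 1 | 2 | 2 | 2 | 2 | 2 | 2 | 3
  i=4: 1 | 1 | 2 | 2 | 2 | 2 | 2 | 3 | 4
  i=5: 1 | 2 | 3 | 3 | 3 | 3 | 3 | 4 | 5
  i=6: 1 | 2 | 3 | 3 | 3 | 4 | 4 | 5 | 6
  i=7: 1 | 2 | 3 | 3 | 4 | 5 | 5 | 6 | 7
  i=8: 1 | 2 | 3 | 4 | 5 | 6 | 6 | 7 | 8
  i=9: 1 | 2 | 3 | 4 | 5 | 6 | 7 | 8 | 9

the unique w with this rank table is (9, 3, 1, 8, 2, 6, 5, 4, 7).

Rothe diagram D(w) (18 cells), 6 SE-corners (essential conditions):

[(1, 8, 0), (2, 2, 0), (4, 2, 1), (4, 7, 2), (6, 5, 3), (7, 4, 3)]


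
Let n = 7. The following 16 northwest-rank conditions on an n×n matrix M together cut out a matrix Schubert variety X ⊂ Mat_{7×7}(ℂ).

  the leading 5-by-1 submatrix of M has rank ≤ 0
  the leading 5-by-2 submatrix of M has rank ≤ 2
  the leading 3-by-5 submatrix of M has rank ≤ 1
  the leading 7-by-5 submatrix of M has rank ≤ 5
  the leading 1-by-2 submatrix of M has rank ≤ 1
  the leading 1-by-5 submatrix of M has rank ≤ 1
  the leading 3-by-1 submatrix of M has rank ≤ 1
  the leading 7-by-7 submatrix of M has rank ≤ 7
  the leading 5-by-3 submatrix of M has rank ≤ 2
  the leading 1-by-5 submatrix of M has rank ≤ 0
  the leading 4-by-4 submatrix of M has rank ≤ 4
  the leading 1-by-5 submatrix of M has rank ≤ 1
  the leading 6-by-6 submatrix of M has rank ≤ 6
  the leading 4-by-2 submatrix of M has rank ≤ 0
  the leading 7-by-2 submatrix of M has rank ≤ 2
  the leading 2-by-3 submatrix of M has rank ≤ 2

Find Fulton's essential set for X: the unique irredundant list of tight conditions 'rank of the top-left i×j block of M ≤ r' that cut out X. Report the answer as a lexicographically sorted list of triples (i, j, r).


Computing R[i][j] = min implied NW-rank bound (n=7, 16 conditions):

  row 1: 0 0 0 0 0 1 1
  row 2: 0 0 1 1 1 2 2
  row 3: 0 0 1 1 1 2 3
  row 4: 0 0 1 2 2 3 4
  row 5: 0 1 2 3 3 4 5
  row 6: 1 2 3 4 4 5 6
  row 7: 1 2 3 4 5 6 7

so w = (6, 3, 7, 4, 2, 1, 5).

D(w) has 14 cells with 4 SE-corners; essential set:

[(1, 5, 0), (3, 5, 1), (4, 2, 0), (5, 1, 0)]


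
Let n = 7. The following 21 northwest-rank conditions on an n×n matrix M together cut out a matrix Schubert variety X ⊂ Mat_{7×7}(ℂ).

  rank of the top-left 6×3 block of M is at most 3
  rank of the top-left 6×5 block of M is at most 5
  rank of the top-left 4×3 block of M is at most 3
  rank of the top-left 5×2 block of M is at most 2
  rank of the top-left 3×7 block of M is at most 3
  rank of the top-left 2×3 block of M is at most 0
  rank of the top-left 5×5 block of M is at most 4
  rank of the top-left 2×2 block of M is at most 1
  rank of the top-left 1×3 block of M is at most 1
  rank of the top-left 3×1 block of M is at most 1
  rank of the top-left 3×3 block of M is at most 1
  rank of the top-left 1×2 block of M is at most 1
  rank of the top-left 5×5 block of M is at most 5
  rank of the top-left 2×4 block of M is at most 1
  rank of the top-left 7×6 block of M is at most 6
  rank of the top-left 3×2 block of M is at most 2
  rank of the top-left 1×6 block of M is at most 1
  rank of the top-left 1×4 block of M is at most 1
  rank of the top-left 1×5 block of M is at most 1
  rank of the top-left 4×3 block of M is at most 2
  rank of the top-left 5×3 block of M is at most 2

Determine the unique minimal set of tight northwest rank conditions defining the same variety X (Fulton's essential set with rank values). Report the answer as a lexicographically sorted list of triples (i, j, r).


Computing R[i][j] = min implied NW-rank bound (n=7, 21 conditions):

  0 0 0 1 1 1 1
  0 0 0 1 2 2 2
  1 1 1 2 3 3 3
  1 2 2 3 4 4 4
  1 2 2 3 4 5 5
  1 2 3 4 5 6 6
  1 2 3 4 5 6 7

so w = (4, 5, 1, 2, 6, 3, 7).

2 SE-corners of the 7-cell Rothe diagram give Ess(w):

[(2, 3, 0), (5, 3, 2)]


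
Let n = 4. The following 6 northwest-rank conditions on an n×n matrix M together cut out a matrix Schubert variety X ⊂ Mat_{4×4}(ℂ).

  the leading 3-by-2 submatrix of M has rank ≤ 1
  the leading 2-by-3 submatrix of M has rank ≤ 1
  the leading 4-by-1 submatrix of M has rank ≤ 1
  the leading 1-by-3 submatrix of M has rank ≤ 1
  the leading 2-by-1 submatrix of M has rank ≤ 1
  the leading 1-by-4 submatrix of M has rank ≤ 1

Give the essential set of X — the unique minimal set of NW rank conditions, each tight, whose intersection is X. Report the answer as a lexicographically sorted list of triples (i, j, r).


Propagating the 6 rank bounds to every northwest block:

  i=1: 1, 1, 1, 1
  i=2: 1, 1, 1, 2
  i=3: 1, 1, 2, 3
  i=4: 1, 2, 3, 4

reading off 1-entries of Δ²R: w = (1, 4, 3, 2).

Fulton essential set (2 of the 3 Rothe cells):

[(2, 3, 1), (3, 2, 1)]


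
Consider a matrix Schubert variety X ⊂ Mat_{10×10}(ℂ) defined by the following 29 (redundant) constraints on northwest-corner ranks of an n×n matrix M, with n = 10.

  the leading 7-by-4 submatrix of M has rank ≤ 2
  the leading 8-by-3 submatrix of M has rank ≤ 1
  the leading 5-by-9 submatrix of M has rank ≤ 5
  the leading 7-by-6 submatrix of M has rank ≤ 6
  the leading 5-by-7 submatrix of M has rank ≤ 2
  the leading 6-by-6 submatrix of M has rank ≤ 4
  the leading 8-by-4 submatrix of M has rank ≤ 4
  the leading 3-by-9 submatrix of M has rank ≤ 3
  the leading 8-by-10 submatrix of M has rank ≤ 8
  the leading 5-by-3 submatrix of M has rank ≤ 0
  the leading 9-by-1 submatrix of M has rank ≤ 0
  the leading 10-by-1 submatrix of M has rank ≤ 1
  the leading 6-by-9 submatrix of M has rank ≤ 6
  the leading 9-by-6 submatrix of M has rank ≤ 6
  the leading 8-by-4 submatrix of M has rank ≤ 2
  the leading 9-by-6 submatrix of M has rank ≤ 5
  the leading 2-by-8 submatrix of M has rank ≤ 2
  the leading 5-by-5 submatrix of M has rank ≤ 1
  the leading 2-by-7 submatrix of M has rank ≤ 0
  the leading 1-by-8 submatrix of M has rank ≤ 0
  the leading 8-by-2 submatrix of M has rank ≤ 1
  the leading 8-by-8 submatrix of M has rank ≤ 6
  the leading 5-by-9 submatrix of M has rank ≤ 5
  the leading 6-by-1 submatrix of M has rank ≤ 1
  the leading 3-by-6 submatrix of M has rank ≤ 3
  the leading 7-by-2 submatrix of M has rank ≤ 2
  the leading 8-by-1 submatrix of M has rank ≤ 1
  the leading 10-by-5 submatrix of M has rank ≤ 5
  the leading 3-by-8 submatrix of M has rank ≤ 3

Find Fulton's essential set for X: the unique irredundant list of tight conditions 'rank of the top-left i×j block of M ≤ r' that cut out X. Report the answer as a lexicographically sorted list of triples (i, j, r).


The tightest implied rank at each (i,j), from the 29 conditions:

  R[1]: 0 0 0 0 0 0 0 0 1 1
  R[2]: 0 0 0 0 0 0 0 1 2 2
  R[3]: 0 0 0 1 1 1 1 2 3 3
  R[4]: 0 0 0 1 1 2 2 3 4 4
  R[5]: 0 0 0 1 1 2 2 3 4 5
  R[6]: 0 1 1 2 2 3 3 4 5 6
  R[7]: 0 1 1 2 3 4 4 5 6 7
  R[8]: 0 1 1 2 3 4 5 6 7 8
  R[9]: 0 1 2 3 4 5 6 7 8 9
  R[10]: 1 2 3 4 5 6 7 8 9 10

the unique w with this rank table is (9, 8, 4, 6, 10, 2, 5, 7, 3, 1).

D(w) has 33 cells with 7 SE-corners; essential set:

[(1, 8, 0), (2, 7, 0), (5, 3, 0), (5, 5, 1), (5, 7, 2), (8, 3, 1), (9, 1, 0)]


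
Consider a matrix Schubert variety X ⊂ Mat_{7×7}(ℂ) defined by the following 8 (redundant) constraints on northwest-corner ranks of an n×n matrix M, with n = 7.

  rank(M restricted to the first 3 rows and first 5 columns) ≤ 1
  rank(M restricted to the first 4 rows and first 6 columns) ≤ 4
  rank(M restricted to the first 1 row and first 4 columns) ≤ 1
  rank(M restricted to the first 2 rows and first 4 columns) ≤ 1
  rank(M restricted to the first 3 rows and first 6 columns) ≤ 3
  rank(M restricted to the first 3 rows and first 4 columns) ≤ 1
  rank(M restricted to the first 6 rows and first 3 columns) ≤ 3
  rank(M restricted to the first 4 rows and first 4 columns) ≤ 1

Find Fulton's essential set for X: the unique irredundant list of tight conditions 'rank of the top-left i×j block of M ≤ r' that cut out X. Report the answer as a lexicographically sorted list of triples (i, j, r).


Computing R[i][j] = min implied NW-rank bound (n=7, 8 conditions):

  row 1: 1 1 1 1 1 1 1
  row 2: 1 1 1 1 1 2 2
  row 3: 1 1 1 1 1 2 3
  row 4: 1 1 1 1 2 3 4
  row 5: 1 2 2 2 3 4 5
  row 6: 1 2 3 3 4 5 6
  row 7: 1 2 3 4 5 6 7

hence w(1..7) = (1, 6, 7, 5, 2, 3, 4).

|D(w)|=11, |Ess(w)|=2:

[(3, 5, 1), (4, 4, 1)]


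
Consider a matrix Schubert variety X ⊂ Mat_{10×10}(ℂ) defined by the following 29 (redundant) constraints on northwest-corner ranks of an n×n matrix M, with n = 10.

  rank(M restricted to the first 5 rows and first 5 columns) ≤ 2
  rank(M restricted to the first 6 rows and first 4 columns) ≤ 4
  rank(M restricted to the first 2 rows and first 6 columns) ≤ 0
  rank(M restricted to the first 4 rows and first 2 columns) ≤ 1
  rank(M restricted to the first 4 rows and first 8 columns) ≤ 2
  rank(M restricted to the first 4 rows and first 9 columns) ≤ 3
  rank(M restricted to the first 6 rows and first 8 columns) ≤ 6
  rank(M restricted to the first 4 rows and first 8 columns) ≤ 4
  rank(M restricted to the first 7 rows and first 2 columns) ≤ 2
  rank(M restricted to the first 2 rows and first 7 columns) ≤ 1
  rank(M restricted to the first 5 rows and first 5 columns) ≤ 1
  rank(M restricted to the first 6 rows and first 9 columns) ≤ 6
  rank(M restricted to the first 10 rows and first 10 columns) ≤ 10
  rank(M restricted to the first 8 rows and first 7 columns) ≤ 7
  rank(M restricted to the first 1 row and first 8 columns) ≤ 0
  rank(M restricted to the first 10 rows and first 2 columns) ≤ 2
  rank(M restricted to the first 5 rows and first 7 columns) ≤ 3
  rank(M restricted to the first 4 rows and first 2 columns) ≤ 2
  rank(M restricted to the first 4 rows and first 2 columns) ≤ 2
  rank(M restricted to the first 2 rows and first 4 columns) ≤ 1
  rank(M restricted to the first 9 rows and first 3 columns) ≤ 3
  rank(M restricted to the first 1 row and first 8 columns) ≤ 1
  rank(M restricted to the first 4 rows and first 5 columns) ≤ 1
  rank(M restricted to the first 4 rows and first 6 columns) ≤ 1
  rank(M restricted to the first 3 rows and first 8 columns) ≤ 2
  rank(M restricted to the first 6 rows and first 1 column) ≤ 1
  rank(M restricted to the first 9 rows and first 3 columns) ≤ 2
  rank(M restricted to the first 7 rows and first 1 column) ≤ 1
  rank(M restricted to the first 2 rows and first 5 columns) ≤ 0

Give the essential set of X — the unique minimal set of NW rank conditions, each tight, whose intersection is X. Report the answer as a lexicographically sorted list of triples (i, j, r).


Recovering R(i,j) via the rank-extension bound from the 29 conditions:

  row 1: 0  0  0  0  0  0  0  0  1  1
  row 2: 0  0  0  0  0  0  1  1  2  2
  row 3: 1  1  1  1  1  1  2  2  3  3
  row 4: 1  1  1  1  1  1  2  2  3  4
  row 5: 1  1  1  1  1  2  3  3  4  5
  row 6: 1  2  2  2  2  3  4  4  5  6
  row 7: 1  2  2  3  3  4  5  5  6  7
  row 8: 1  2  2  3  4  5  6  6  7  8
  row 9: 1  2  2  3  4  5  6  7  8  9
  row 10: 1  2  3  4  5  6  7  8  9  10

second differences of R give the permutation w = (9, 7, 1, 10, 6, 2, 4, 5, 8, 3).

ℓ(w)=27; the 6 essential cells (i,j,r):

[(1, 8, 0), (2, 6, 0), (4, 6, 1), (4, 8, 2), (5, 5, 1), (9, 3, 2)]
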